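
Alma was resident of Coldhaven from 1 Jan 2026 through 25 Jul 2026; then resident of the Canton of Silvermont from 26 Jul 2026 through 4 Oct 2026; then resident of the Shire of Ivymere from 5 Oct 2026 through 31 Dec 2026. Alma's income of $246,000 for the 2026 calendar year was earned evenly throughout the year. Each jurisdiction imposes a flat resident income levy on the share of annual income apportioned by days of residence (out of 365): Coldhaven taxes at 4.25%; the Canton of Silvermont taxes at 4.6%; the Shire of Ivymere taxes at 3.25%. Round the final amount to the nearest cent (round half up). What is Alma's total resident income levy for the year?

$10,029.39

Coldhaven, 1 Jan – 25 Jul 2026: 206 days → $246,000 × 4.25% × 206/365 = $5,900.6301
The Canton of Silvermont, 26 Jul – 4 Oct 2026: 71 days → $246,000 × 4.6% × 71/365 = $2,201.1945
The Shire of Ivymere, 5 Oct – 31 Dec 2026: 88 days → $246,000 × 3.25% × 88/365 = $1,927.5616
Total = $10,029.3863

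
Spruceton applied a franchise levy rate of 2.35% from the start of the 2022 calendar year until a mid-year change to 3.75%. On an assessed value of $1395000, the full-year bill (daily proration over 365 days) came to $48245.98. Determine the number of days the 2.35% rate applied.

76 days

Let d = days at the first rate; then 365 − d days at the second rate.
$1395000 × [2.35%·d + 3.75%·(365−d)] / 365 = $48245.98
Solving gives d = 76, so the new rate took effect on 18 March 2022.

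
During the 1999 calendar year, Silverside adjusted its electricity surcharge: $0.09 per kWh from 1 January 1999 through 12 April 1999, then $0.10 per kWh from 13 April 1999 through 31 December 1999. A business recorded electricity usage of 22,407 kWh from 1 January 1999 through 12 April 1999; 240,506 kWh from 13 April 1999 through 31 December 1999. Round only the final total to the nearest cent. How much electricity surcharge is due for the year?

$26,067.23

1 January – 12 April 1999: 22,407 kWh at $0.09/kWh → $2,016.63
13 April – 31 December 1999: 240,506 kWh at $0.10/kWh → $24,050.60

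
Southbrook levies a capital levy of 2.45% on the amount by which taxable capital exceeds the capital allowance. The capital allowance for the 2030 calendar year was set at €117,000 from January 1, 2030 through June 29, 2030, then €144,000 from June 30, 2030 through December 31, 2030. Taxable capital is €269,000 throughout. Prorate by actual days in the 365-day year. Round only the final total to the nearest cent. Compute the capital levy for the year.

€3,388.72

January 1 – June 29, 2030: 180 days, exemption €117,000 → (€269,000 − €117,000) × 2.45% × 180/365 = €1,836.4932
June 30 – December 31, 2030: 185 days, exemption €144,000 → (€269,000 − €144,000) × 2.45% × 185/365 = €1,552.2260
Total = €3,388.7192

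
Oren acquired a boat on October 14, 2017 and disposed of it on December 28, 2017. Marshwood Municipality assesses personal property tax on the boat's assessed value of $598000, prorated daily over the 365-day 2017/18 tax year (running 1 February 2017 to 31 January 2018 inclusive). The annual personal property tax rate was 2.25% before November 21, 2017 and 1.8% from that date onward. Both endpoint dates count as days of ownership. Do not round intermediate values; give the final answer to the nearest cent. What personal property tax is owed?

October 14 – November 20, 2017: 38 days at 2.25% → $598000 × 2.25% × 38/365 = $1400.7945
November 21 – December 28, 2017: 38 days at 1.8% → $598000 × 1.8% × 38/365 = $1120.6356
Total = $2521.4301

$2521.43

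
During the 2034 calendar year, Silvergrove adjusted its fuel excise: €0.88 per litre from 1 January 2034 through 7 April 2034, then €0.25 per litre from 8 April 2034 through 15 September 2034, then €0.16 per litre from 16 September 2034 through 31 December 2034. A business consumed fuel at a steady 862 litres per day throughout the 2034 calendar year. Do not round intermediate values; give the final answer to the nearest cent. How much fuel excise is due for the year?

1 January – 7 April 2034: 97 days × 862 litres/day = 83,614 litres at €0.88/litre → €73,580.32
8 April – 15 September 2034: 161 days × 862 litres/day = 138,782 litres at €0.25/litre → €34,695.50
16 September – 31 December 2034: 107 days × 862 litres/day = 92,234 litres at €0.16/litre → €14,757.44

€123,033.26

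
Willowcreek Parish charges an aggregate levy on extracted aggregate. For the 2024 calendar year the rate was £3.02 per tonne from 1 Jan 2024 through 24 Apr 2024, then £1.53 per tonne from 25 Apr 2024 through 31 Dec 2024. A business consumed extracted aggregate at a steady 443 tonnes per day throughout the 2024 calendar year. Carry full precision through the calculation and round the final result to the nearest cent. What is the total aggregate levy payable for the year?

£323979.19

1 Jan – 24 Apr 2024: 115 days × 443 tonnes/day = 50,945 tonnes at £3.02/tonne → £153853.90
25 Apr – 31 Dec 2024: 251 days × 443 tonnes/day = 111,193 tonnes at £1.53/tonne → £170125.29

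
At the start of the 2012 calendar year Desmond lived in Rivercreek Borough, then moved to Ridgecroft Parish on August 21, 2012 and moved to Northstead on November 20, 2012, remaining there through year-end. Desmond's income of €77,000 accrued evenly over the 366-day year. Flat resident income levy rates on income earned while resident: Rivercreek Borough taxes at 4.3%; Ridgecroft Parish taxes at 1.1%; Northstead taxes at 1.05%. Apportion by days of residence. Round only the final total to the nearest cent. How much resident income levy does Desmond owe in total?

€2,411.19

Rivercreek Borough, January 1 – August 20, 2012: 233 days → €77,000 × 4.3% × 233/366 = €2,107.8224
Ridgecroft Parish, August 21 – November 19, 2012: 91 days → €77,000 × 1.1% × 91/366 = €210.5929
Northstead, November 20 – December 31, 2012: 42 days → €77,000 × 1.05% × 42/366 = €92.7787
Total = €2,411.1940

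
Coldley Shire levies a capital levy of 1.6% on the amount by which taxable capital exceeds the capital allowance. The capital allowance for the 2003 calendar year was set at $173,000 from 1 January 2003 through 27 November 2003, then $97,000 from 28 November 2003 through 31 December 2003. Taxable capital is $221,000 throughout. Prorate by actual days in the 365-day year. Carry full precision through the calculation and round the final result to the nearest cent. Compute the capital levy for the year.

1 January – 27 November 2003: 331 days, exemption $173,000 → ($221,000 − $173,000) × 1.6% × 331/365 = $696.4603
28 November – 31 December 2003: 34 days, exemption $97,000 → ($221,000 − $97,000) × 1.6% × 34/365 = $184.8110
Total = $881.2712

$881.27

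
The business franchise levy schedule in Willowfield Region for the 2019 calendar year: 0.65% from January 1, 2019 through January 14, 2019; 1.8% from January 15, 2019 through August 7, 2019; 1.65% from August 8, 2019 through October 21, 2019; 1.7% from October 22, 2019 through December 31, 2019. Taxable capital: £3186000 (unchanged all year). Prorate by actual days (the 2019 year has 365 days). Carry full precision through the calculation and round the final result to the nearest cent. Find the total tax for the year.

£54340.94

January 1 – January 14, 2019: 14 days at 0.65% → £3186000 × 0.65% × 14/365 = £794.3178
January 15 – August 7, 2019: 205 days at 1.8% → £3186000 × 1.8% × 205/365 = £32209.1507
August 8 – October 21, 2019: 75 days at 1.65% → £3186000 × 1.65% × 75/365 = £10801.8493
October 22 – December 31, 2019: 71 days at 1.7% → £3186000 × 1.7% × 71/365 = £10535.6219
Total = £54340.9397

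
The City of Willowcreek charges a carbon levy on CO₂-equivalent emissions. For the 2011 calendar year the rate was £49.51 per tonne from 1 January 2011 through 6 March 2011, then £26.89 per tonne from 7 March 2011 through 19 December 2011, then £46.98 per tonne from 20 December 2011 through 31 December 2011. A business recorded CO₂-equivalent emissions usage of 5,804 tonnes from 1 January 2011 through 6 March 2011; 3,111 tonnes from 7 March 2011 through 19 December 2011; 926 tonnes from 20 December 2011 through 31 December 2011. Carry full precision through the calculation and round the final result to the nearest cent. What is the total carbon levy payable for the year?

£414,514.31

1 January – 6 March 2011: 5,804 tonnes at £49.51/tonne → £287,356.04
7 March – 19 December 2011: 3,111 tonnes at £26.89/tonne → £83,654.79
20 December – 31 December 2011: 926 tonnes at £46.98/tonne → £43,503.48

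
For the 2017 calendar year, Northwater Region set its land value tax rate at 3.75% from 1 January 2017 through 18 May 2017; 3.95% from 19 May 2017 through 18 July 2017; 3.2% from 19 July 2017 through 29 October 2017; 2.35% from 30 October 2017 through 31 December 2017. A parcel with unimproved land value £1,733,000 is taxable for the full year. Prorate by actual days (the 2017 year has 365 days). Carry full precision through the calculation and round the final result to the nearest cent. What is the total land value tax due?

£58,689.35

1 January – 18 May 2017: 138 days at 3.75% → £1,733,000 × 3.75% × 138/365 = £24,570.6164
19 May – 18 July 2017: 61 days at 3.95% → £1,733,000 × 3.95% × 61/365 = £11,440.1740
19 July – 29 October 2017: 103 days at 3.2% → £1,733,000 × 3.2% × 103/365 = £15,649.2274
30 October – 31 December 2017: 63 days at 2.35% → £1,733,000 × 2.35% × 63/365 = £7,029.3329
Total = £58,689.3507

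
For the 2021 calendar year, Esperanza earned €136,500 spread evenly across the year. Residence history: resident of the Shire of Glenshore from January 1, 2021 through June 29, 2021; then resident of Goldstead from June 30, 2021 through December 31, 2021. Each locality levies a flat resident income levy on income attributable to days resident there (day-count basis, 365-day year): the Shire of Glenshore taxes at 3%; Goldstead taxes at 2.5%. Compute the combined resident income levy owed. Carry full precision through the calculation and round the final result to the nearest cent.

The Shire of Glenshore, January 1 – June 29, 2021: 180 days → €136,500 × 3% × 180/365 = €2,019.4521
Goldstead, June 30 – December 31, 2021: 185 days → €136,500 × 2.5% × 185/365 = €1,729.6233
Total = €3,749.0753

€3,749.08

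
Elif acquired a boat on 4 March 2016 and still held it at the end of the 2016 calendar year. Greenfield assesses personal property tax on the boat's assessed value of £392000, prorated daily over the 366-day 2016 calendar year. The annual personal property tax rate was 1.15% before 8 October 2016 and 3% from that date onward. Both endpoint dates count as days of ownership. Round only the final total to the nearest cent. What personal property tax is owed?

4 March – 7 October 2016: 218 days at 1.15% → £392000 × 1.15% × 218/366 = £2685.0929
8 October – 31 December 2016: 85 days at 3% → £392000 × 3% × 85/366 = £2731.1475
Total = £5416.2404

£5416.24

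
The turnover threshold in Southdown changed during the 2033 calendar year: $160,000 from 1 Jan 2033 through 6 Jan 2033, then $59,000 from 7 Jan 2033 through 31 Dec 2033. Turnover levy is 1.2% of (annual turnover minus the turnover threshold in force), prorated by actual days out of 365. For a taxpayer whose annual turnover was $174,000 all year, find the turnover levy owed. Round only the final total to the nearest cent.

1 Jan – 6 Jan 2033: 6 days, exemption $160,000 → ($174,000 − $160,000) × 1.2% × 6/365 = $2.7616
7 Jan – 31 Dec 2033: 359 days, exemption $59,000 → ($174,000 − $59,000) × 1.2% × 359/365 = $1,357.3151
Total = $1,360.0767

$1,360.08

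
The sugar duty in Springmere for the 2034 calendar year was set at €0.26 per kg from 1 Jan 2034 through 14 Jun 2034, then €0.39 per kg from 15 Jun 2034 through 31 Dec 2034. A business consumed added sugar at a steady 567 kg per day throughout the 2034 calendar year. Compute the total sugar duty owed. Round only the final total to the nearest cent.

€68,550.30

1 Jan – 14 Jun 2034: 165 days × 567 kg/day = 93,555 kg at €0.26/kg → €24,324.30
15 Jun – 31 Dec 2034: 200 days × 567 kg/day = 113,400 kg at €0.39/kg → €44,226.00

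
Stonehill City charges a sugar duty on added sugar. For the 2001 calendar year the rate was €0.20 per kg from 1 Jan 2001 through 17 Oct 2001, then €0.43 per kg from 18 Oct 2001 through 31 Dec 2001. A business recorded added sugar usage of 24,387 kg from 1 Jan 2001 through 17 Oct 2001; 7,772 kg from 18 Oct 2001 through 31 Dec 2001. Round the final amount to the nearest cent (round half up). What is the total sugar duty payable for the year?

1 Jan – 17 Oct 2001: 24,387 kg at €0.20/kg → €4,877.40
18 Oct – 31 Dec 2001: 7,772 kg at €0.43/kg → €3,341.96

€8,219.36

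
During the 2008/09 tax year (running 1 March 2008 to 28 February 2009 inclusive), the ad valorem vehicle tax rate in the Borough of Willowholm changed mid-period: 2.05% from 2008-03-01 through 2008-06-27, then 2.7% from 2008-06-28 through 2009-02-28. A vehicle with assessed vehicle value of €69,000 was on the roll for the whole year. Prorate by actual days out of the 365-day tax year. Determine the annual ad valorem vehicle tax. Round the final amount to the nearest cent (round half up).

2008-03-01 to 2008-06-27: 119 days at 2.05% → €69,000 × 2.05% × 119/365 = €461.1658
2008-06-28 to 2009-02-28: 246 days at 2.7% → €69,000 × 2.7% × 246/365 = €1,255.6110
Total = €1,716.7767

€1,716.78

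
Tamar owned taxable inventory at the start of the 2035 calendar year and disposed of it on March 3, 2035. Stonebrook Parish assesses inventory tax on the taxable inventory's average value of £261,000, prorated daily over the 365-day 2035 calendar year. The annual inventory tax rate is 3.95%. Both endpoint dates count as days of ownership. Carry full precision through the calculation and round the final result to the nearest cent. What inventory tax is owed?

Days held (January 1 – March 3, 2035): 62 out of 365
Tax = £261,000 × 3.95% × 62/365 = £1,751.2027

£1,751.20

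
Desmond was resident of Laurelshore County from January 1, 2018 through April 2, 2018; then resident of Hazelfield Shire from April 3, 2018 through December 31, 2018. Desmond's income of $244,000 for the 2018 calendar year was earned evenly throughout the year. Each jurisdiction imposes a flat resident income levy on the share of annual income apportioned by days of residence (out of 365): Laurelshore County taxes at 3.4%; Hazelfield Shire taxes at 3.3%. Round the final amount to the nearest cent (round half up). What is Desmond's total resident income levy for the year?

Laurelshore County, January 1 – April 2, 2018: 92 days → $244,000 × 3.4% × 92/365 = $2,091.0466
Hazelfield Shire, April 3 – December 31, 2018: 273 days → $244,000 × 3.3% × 273/365 = $6,022.4548
Total = $8,113.5014

$8,113.50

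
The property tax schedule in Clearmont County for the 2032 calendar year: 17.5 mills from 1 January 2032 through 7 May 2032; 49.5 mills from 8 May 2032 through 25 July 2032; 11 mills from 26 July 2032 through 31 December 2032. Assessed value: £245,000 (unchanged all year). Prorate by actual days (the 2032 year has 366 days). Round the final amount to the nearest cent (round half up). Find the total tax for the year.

1 January – 7 May 2032: 128 days at 17.5 mills → £245,000 × 1.75% × 128/366 = £1,499.4536
8 May – 25 July 2032: 79 days at 49.5 mills → £245,000 × 4.95% × 79/366 = £2,617.6844
26 July – 31 December 2032: 159 days at 11 mills → £245,000 × 1.1% × 159/366 = £1,170.7787
Total = £5,287.9167

£5,287.92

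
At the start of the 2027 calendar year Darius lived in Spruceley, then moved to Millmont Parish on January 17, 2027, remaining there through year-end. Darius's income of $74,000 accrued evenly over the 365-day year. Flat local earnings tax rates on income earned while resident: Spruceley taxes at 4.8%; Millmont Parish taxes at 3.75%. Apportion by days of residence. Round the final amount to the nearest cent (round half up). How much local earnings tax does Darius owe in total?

$2,809.06

Spruceley, January 1 – January 16, 2027: 16 days → $74,000 × 4.8% × 16/365 = $155.7041
Millmont Parish, January 17 – December 31, 2027: 349 days → $74,000 × 3.75% × 349/365 = $2,653.3562
Total = $2,809.0603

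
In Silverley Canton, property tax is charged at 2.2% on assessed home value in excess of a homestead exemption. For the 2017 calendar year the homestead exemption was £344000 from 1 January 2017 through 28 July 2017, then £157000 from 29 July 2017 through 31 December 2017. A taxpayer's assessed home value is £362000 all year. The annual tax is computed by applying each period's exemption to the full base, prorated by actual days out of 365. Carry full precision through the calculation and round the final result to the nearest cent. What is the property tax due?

£2154.31

1 January – 28 July 2017: 209 days, exemption £344000 → (£362000 − £344000) × 2.2% × 209/365 = £226.7507
29 July – 31 December 2017: 156 days, exemption £157000 → (£362000 − £157000) × 2.2% × 156/365 = £1927.5616
Total = £2154.3123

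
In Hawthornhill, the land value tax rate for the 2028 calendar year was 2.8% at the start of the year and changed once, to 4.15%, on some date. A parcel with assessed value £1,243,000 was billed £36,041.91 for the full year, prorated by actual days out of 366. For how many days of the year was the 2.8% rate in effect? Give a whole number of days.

339 days

Let d = days at the first rate; then 366 − d days at the second rate.
£1,243,000 × [2.8%·d + 4.15%·(366−d)] / 366 = £36,041.91
Solving gives d = 339, so the new rate took effect on December 5, 2028.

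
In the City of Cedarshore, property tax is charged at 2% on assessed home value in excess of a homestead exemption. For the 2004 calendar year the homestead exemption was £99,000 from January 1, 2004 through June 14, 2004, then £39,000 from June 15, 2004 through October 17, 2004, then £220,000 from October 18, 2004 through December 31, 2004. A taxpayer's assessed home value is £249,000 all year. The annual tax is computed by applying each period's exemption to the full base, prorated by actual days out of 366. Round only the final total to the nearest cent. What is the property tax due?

£2,913.93

January 1 – June 14, 2004: 166 days, exemption £99,000 → (£249,000 − £99,000) × 2% × 166/366 = £1,360.6557
June 15 – October 17, 2004: 125 days, exemption £39,000 → (£249,000 − £39,000) × 2% × 125/366 = £1,434.4262
October 18 – December 31, 2004: 75 days, exemption £220,000 → (£249,000 − £220,000) × 2% × 75/366 = £118.8525
Total = £2,913.9344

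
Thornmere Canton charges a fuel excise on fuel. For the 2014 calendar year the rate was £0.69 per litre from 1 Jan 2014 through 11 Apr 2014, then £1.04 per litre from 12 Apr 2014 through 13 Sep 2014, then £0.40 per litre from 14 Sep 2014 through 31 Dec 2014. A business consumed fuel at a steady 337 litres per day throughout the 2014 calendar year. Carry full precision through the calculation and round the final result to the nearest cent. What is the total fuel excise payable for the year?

1 Jan – 11 Apr 2014: 101 days × 337 litres/day = 34,037 litres at £0.69/litre → £23,485.53
12 Apr – 13 Sep 2014: 155 days × 337 litres/day = 52,235 litres at £1.04/litre → £54,324.40
14 Sep – 31 Dec 2014: 109 days × 337 litres/day = 36,733 litres at £0.40/litre → £14,693.20

£92,503.13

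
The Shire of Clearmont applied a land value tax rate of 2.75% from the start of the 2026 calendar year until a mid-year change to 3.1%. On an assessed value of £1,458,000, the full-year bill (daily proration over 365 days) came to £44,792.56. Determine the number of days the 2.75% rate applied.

29 days

Let d = days at the first rate; then 365 − d days at the second rate.
£1,458,000 × [2.75%·d + 3.1%·(365−d)] / 365 = £44,792.56
Solving gives d = 29, so the new rate took effect on 30 Jan 2026.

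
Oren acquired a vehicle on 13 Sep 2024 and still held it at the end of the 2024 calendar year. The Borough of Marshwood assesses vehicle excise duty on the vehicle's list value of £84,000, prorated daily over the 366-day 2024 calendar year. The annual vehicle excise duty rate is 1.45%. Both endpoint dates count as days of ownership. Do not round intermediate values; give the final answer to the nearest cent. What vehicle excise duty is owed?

£366.07

Days held (13 Sep – 31 Dec 2024): 110 out of 366
Tax = £84,000 × 1.45% × 110/366 = £366.0656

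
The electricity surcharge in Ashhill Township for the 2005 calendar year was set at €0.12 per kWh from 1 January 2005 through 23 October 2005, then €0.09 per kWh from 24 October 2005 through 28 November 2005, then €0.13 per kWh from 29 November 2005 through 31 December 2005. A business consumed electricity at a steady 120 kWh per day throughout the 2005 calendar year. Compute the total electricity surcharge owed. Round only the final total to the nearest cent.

1 January – 23 October 2005: 296 days × 120 kWh/day = 35,520 kWh at €0.12/kWh → €4,262.40
24 October – 28 November 2005: 36 days × 120 kWh/day = 4,320 kWh at €0.09/kWh → €388.80
29 November – 31 December 2005: 33 days × 120 kWh/day = 3,960 kWh at €0.13/kWh → €514.80

€5,166.00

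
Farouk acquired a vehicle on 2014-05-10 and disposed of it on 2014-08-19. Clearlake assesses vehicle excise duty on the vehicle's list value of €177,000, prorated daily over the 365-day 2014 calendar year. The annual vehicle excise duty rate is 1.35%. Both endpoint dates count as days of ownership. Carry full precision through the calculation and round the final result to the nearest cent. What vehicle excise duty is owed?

€667.75

Days held (2014-05-10 to 2014-08-19): 102 out of 365
Tax = €177,000 × 1.35% × 102/365 = €667.7507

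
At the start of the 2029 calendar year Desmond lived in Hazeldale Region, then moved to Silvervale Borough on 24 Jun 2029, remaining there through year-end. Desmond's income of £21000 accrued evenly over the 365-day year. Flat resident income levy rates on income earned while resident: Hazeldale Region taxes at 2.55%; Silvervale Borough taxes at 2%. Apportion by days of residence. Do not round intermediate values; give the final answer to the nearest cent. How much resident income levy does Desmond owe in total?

Hazeldale Region, 1 Jan – 23 Jun 2029: 174 days → £21000 × 2.55% × 174/365 = £255.2795
Silvervale Borough, 24 Jun – 31 Dec 2029: 191 days → £21000 × 2% × 191/365 = £219.7808
Total = £475.0603

£475.06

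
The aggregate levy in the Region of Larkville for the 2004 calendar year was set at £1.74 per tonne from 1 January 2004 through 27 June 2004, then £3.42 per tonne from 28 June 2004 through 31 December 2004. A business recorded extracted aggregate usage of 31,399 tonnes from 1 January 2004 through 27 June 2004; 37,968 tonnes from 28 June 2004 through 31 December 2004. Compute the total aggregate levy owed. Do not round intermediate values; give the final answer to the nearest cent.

£184,484.82

1 January – 27 June 2004: 31,399 tonnes at £1.74/tonne → £54,634.26
28 June – 31 December 2004: 37,968 tonnes at £3.42/tonne → £129,850.56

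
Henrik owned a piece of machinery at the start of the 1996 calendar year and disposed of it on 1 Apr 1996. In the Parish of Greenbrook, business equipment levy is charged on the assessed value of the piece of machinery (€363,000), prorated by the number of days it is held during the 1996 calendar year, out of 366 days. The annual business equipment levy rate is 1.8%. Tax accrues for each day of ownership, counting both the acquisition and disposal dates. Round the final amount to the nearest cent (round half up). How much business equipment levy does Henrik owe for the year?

Days held (1 Jan – 1 Apr 1996): 92 out of 366
Tax = €363,000 × 1.8% × 92/366 = €1,642.4262

€1,642.43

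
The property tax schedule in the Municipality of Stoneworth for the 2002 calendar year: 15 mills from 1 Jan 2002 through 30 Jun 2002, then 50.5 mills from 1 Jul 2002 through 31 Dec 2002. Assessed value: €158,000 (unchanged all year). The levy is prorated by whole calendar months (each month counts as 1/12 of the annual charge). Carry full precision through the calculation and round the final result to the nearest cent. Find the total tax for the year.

1 Jan – 30 Jun 2002: 6 months at 15 mills → €158,000 × 1.5% × 6/12 = €1,185.0000
1 Jul – 31 Dec 2002: 6 months at 50.5 mills → €158,000 × 5.05% × 6/12 = €3,989.5000
Total = €5,174.5000

€5,174.50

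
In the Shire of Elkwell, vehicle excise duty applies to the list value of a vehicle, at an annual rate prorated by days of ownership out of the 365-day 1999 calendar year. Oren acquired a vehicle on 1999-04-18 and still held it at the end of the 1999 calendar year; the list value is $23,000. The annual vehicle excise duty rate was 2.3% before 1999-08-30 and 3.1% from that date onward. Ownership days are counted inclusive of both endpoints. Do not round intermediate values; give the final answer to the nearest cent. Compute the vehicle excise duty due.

$436.43

1999-04-18 to 1999-08-29: 134 days at 2.3% → $23,000 × 2.3% × 134/365 = $194.2082
1999-08-30 to 1999-12-31: 124 days at 3.1% → $23,000 × 3.1% × 124/365 = $242.2247
Total = $436.4329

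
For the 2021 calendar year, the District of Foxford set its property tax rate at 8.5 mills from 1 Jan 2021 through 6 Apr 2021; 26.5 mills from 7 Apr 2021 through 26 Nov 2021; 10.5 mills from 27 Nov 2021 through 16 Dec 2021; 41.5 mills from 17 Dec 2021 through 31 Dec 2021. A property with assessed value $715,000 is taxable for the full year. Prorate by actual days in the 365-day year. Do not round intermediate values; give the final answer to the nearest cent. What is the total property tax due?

$15,376.42

1 Jan – 6 Apr 2021: 96 days at 8.5 mills → $715,000 × 0.85% × 96/365 = $1,598.4658
7 Apr – 26 Nov 2021: 234 days at 26.5 mills → $715,000 × 2.65% × 234/365 = $12,147.1644
27 Nov – 16 Dec 2021: 20 days at 10.5 mills → $715,000 × 1.05% × 20/365 = $411.3699
17 Dec – 31 Dec 2021: 15 days at 41.5 mills → $715,000 × 4.15% × 15/365 = $1,219.4178
Total = $15,376.4178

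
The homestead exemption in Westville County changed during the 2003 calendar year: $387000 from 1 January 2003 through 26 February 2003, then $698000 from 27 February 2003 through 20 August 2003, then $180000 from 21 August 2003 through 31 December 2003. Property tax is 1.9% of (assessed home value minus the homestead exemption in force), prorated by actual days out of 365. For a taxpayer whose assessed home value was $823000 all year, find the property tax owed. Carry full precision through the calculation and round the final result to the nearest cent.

$6884.04

1 January – 26 February 2003: 57 days, exemption $387000 → ($823000 − $387000) × 1.9% × 57/365 = $1293.6658
27 February – 20 August 2003: 175 days, exemption $698000 → ($823000 − $698000) × 1.9% × 175/365 = $1138.6986
21 August – 31 December 2003: 133 days, exemption $180000 → ($823000 − $180000) × 1.9% × 133/365 = $4451.6740
Total = $6884.0384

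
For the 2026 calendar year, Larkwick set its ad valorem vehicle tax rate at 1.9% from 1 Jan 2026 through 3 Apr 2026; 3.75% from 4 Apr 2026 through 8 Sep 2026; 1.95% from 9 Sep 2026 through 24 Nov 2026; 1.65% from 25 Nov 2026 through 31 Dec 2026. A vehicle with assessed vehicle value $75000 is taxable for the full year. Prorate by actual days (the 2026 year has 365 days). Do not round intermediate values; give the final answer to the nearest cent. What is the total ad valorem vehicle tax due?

$2014.52

1 Jan – 3 Apr 2026: 93 days at 1.9% → $75000 × 1.9% × 93/365 = $363.0822
4 Apr – 8 Sep 2026: 158 days at 3.75% → $75000 × 3.75% × 158/365 = $1217.4658
9 Sep – 24 Nov 2026: 77 days at 1.95% → $75000 × 1.95% × 77/365 = $308.5274
25 Nov – 31 Dec 2026: 37 days at 1.65% → $75000 × 1.65% × 37/365 = $125.4452
Total = $2014.5205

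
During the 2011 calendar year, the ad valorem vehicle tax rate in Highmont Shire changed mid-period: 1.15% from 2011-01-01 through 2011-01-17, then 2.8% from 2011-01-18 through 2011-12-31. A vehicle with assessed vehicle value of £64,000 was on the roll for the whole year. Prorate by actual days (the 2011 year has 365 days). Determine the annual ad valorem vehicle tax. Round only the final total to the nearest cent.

£1,742.82

2011-01-01 to 2011-01-17: 17 days at 1.15% → £64,000 × 1.15% × 17/365 = £34.2795
2011-01-18 to 2011-12-31: 348 days at 2.8% → £64,000 × 2.8% × 348/365 = £1,708.5370
Total = £1,742.8164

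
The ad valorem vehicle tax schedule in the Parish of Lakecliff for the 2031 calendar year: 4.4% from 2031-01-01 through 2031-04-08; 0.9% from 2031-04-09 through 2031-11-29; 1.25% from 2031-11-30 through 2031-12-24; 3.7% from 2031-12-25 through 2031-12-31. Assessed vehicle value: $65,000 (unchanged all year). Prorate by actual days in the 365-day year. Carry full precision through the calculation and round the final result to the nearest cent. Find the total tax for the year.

$1,246.31

2031-01-01 to 2031-04-08: 98 days at 4.4% → $65,000 × 4.4% × 98/365 = $767.8904
2031-04-09 to 2031-11-29: 235 days at 0.9% → $65,000 × 0.9% × 235/365 = $376.6438
2031-11-30 to 2031-12-24: 25 days at 1.25% → $65,000 × 1.25% × 25/365 = $55.6507
2031-12-25 to 2031-12-31: 7 days at 3.7% → $65,000 × 3.7% × 7/365 = $46.1233
Total = $1,246.3082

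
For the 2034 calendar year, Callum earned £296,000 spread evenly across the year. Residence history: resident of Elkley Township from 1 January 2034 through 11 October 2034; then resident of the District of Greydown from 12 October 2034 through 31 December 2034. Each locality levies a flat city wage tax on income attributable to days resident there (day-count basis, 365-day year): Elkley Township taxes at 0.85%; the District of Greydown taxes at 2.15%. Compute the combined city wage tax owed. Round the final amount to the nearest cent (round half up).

£3,369.94

Elkley Township, 1 January – 11 October 2034: 284 days → £296,000 × 0.85% × 284/365 = £1,957.6548
The District of Greydown, 12 October – 31 December 2034: 81 days → £296,000 × 2.15% × 81/365 = £1,412.2849
Total = £3,369.9397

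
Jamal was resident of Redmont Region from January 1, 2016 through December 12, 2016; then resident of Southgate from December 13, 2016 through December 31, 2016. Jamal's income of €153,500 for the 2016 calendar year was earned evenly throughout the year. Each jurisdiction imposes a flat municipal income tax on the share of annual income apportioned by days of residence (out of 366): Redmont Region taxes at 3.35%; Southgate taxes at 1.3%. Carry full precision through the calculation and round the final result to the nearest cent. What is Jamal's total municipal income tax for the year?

Redmont Region, January 1 – December 12, 2016: 347 days → €153,500 × 3.35% × 347/366 = €4,875.3026
Southgate, December 13 – December 31, 2016: 19 days → €153,500 × 1.3% × 19/366 = €103.5915
Total = €4,978.8941

€4,978.89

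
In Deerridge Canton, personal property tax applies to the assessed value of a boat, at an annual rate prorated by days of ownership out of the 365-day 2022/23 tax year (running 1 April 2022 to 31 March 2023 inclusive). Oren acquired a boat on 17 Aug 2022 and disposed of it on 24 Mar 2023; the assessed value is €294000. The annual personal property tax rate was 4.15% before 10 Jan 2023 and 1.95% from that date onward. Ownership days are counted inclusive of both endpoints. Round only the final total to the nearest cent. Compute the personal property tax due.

€6042.71

17 Aug 2022 – 9 Jan 2023: 146 days at 4.15% → €294000 × 4.15% × 146/365 = €4880.4000
10 Jan – 24 Mar 2023: 74 days at 1.95% → €294000 × 1.95% × 74/365 = €1162.3068
Total = €6042.7068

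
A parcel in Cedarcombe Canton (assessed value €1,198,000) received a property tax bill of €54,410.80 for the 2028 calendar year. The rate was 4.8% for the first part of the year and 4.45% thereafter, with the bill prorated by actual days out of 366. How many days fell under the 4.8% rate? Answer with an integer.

96 days

Let d = days at the first rate; then 366 − d days at the second rate.
€1,198,000 × [4.8%·d + 4.45%·(366−d)] / 366 = €54,410.80
Solving gives d = 96, so the new rate took effect on April 6, 2028.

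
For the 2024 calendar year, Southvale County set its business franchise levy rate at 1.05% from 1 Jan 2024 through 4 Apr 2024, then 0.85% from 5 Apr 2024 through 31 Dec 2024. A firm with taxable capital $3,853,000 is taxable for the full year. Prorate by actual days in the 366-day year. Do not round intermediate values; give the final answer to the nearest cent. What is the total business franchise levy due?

$34,750.69

1 Jan – 4 Apr 2024: 95 days at 1.05% → $3,853,000 × 1.05% × 95/366 = $10,501.0041
5 Apr – 31 Dec 2024: 271 days at 0.85% → $3,853,000 × 0.85% × 271/366 = $24,249.6872
Total = $34,750.6913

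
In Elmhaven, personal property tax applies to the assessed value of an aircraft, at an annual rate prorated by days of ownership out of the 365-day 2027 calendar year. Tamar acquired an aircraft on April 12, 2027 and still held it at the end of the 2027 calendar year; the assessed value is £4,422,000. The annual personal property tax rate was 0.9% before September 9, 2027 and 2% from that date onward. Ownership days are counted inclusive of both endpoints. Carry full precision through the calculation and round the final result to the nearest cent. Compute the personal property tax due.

£43,977.70

April 12 – September 8, 2027: 150 days at 0.9% → £4,422,000 × 0.9% × 150/365 = £16,355.3425
September 9 – December 31, 2027: 114 days at 2% → £4,422,000 × 2% × 114/365 = £27,622.3562
Total = £43,977.6986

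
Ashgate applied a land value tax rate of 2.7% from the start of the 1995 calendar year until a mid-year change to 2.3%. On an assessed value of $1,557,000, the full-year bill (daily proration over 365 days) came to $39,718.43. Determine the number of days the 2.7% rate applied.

229 days

Let d = days at the first rate; then 365 − d days at the second rate.
$1,557,000 × [2.7%·d + 2.3%·(365−d)] / 365 = $39,718.43
Solving gives d = 229, so the new rate took effect on 18 August 1995.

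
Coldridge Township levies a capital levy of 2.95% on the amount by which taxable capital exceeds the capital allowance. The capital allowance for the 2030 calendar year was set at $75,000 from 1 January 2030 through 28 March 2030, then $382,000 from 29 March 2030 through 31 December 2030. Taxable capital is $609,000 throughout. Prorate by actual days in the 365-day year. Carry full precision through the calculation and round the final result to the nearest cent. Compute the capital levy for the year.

$8,855.17

1 January – 28 March 2030: 87 days, exemption $75,000 → ($609,000 − $75,000) × 2.95% × 87/365 = $3,754.8247
29 March – 31 December 2030: 278 days, exemption $382,000 → ($609,000 − $382,000) × 2.95% × 278/365 = $5,100.3479
Total = $8,855.1726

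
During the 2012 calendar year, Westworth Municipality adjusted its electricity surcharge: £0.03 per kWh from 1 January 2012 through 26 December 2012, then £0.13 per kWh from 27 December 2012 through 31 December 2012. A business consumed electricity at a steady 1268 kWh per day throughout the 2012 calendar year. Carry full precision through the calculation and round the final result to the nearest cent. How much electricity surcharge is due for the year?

1 January – 26 December 2012: 361 days × 1268 kWh/day = 457,748 kWh at £0.03/kWh → £13,732.44
27 December – 31 December 2012: 5 days × 1268 kWh/day = 6,340 kWh at £0.13/kWh → £824.20

£14,556.64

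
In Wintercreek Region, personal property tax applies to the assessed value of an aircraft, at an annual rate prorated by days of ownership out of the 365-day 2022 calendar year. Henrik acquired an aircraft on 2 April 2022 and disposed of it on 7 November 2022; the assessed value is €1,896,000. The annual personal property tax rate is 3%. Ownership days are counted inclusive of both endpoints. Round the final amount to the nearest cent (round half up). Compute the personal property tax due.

€34,283.84

Days held (2 April – 7 November 2022): 220 out of 365
Tax = €1,896,000 × 3% × 220/365 = €34,283.8356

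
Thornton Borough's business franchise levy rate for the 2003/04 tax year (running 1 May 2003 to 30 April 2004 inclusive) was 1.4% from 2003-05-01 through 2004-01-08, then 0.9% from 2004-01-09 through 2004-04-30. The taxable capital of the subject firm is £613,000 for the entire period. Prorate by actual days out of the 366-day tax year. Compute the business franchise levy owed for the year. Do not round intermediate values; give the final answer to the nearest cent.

£7,635.70

2003-05-01 to 2004-01-08: 253 days at 1.4% → £613,000 × 1.4% × 253/366 = £5,932.3661
2004-01-09 to 2004-04-30: 113 days at 0.9% → £613,000 × 0.9% × 113/366 = £1,703.3361
Total = £7,635.7022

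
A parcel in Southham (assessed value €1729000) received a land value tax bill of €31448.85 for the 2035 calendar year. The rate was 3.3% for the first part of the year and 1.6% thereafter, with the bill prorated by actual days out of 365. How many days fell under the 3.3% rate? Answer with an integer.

Let d = days at the first rate; then 365 − d days at the second rate.
€1729000 × [3.3%·d + 1.6%·(365−d)] / 365 = €31448.85
Solving gives d = 47, so the new rate took effect on February 17, 2035.

47 days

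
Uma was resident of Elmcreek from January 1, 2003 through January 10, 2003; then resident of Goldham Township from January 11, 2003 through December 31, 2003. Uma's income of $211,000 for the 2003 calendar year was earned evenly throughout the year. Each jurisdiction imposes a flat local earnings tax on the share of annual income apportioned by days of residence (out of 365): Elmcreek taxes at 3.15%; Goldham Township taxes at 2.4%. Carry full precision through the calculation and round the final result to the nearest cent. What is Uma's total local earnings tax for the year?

Elmcreek, January 1 – January 10, 2003: 10 days → $211,000 × 3.15% × 10/365 = $182.0959
Goldham Township, January 11 – December 31, 2003: 355 days → $211,000 × 2.4% × 355/365 = $4,925.2603
Total = $5,107.3562

$5,107.36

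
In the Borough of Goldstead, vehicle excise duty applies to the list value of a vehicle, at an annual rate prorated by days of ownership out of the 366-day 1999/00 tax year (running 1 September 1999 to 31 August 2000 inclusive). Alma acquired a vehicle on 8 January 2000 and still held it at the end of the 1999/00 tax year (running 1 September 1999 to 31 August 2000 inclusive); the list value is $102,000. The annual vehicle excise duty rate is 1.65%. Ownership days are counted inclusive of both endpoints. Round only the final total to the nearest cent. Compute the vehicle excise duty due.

$1,089.81

Days held (8 January – 31 August 2000): 237 out of 366
Tax = $102,000 × 1.65% × 237/366 = $1,089.8115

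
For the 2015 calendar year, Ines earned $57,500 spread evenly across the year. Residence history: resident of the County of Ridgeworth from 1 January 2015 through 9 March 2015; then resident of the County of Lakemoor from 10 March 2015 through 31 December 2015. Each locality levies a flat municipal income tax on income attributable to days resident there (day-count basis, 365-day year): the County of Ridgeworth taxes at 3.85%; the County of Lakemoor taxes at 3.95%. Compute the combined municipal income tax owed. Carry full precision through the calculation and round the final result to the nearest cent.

$2,260.54

The County of Ridgeworth, 1 January – 9 March 2015: 68 days → $57,500 × 3.85% × 68/365 = $412.4247
The County of Lakemoor, 10 March – 31 December 2015: 297 days → $57,500 × 3.95% × 297/365 = $1,848.1130
Total = $2,260.5377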